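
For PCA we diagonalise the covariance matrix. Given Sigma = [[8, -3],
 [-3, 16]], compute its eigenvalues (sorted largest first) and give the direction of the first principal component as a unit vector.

Step 1 — characteristic polynomial of 2×2 Sigma:
  det(Sigma - λI) = λ² - trace · λ + det = 0.
  trace = 8 + 16 = 24, det = 8·16 - (-3)² = 119.
Step 2 — discriminant:
  Δ = trace² - 4·det = 576 - 476 = 100.
Step 3 — eigenvalues:
  λ = (trace ± √Δ)/2 = (24 ± 10)/2,
  λ_1 = 17,  λ_2 = 7.

Step 4 — unit eigenvector for λ_1: solve (Sigma - λ_1 I)v = 0. First row:
  (8 - 17)·v_x + (-3)·v_y = 0, i.e. (-9)·v_x + (-3)·v_y = 0,
  so v ∝ (b, λ_1 - a) = (-3, 9); multiply by -1 so the first entry is positive: u = (3, -9).
  ||u|| = √((3)² + (-9)²) = √(90) ≈ 9.4868,
  v_1 = u/||u|| ≈ (0.3162, -0.9487) (||v_1|| = 1).

λ_1 = 17,  λ_2 = 7;  v_1 ≈ (0.3162, -0.9487)


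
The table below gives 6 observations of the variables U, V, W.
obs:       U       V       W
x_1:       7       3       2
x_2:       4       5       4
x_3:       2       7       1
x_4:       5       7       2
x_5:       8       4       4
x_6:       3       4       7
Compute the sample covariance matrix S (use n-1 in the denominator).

Step 1 — column means:
  mean(U) = (7 + 4 + 2 + 5 + 8 + 3) / 6 = 29/6 = 4.8333
  mean(V) = (3 + 5 + 7 + 7 + 4 + 4) / 6 = 30/6 = 5
  mean(W) = (2 + 4 + 1 + 2 + 4 + 7) / 6 = 20/6 = 3.3333

Step 2 — sample covariance S[i,j] = (1/(n-1)) · Σ_k (x_{k,i} - mean_i) · (x_{k,j} - mean_j), with n-1 = 5.
  S[U,U] = ((2.1667)·(2.1667) + (-0.8333)·(-0.8333) + (-2.8333)·(-2.8333) + (0.1667)·(0.1667) + (3.1667)·(3.1667) + (-1.8333)·(-1.8333)) / 5 = 26.8333/5 = 5.3667
  S[U,V] = ((2.1667)·(-2) + (-0.8333)·(0) + (-2.8333)·(2) + (0.1667)·(2) + (3.1667)·(-1) + (-1.8333)·(-1)) / 5 = -11/5 = -2.2
  S[U,W] = ((2.1667)·(-1.3333) + (-0.8333)·(0.6667) + (-2.8333)·(-2.3333) + (0.1667)·(-1.3333) + (3.1667)·(0.6667) + (-1.8333)·(3.6667)) / 5 = -1.6667/5 = -0.3333
  S[V,V] = ((-2)·(-2) + (0)·(0) + (2)·(2) + (2)·(2) + (-1)·(-1) + (-1)·(-1)) / 5 = 14/5 = 2.8
  S[V,W] = ((-2)·(-1.3333) + (0)·(0.6667) + (2)·(-2.3333) + (2)·(-1.3333) + (-1)·(0.6667) + (-1)·(3.6667)) / 5 = -9/5 = -1.8
  S[W,W] = ((-1.3333)·(-1.3333) + (0.6667)·(0.6667) + (-2.3333)·(-2.3333) + (-1.3333)·(-1.3333) + (0.6667)·(0.6667) + (3.6667)·(3.6667)) / 5 = 23.3333/5 = 4.6667

S is symmetric (S[j,i] = S[i,j]). Assembling:

S = [[5.3667, -2.2, -0.3333],
 [-2.2, 2.8, -1.8],
 [-0.3333, -1.8, 4.6667]]


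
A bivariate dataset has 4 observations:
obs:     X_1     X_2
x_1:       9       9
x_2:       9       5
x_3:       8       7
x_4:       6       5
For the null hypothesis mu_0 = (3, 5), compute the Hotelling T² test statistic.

Step 1 — sample mean vector:
  mean(X_1) = (9 + 9 + 8 + 6) / 4 = 32/4 = 8
  mean(X_2) = (9 + 5 + 7 + 5) / 4 = 26/4 = 6.5
  x̄ = (8, 6.5),  deviation x̄ - mu_0 = (8, 6.5) - (3, 5) = (5, 1.5).

Step 2 — sample covariance matrix, S[i,j] = (1/(n-1)) · Σ_k (x_{k,i} - mean_i) · (x_{k,j} - mean_j), divisor n-1 = 3:
  S[X_1,X_1] = ((1)·(1) + (1)·(1) + (0)·(0) + (-2)·(-2)) / 3 = 6/3 = 2
  S[X_1,X_2] = ((1)·(2.5) + (1)·(-1.5) + (0)·(0.5) + (-2)·(-1.5)) / 3 = 4/3 = 1.3333
  S[X_2,X_2] = ((2.5)·(2.5) + (-1.5)·(-1.5) + (0.5)·(0.5) + (-1.5)·(-1.5)) / 3 = 11/3 = 3.6667
  S = [[2, 1.3333],
 [1.3333, 3.6667]].

Step 3 — invert S. det(S) = 2·3.6667 - (1.3333)² = 5.5556.
  S^{-1} = (1/det) · [[d, -b], [-b, a]] = [[0.66, -0.24],
 [-0.24, 0.36]].

Step 4 — quadratic form (x̄ - mu_0)^T · S^{-1} · (x̄ - mu_0):
  S^{-1} · (x̄ - mu_0) = (2.94, -0.66),
  (x̄ - mu_0)^T · [...] = (5)·(2.94) + (1.5)·(-0.66) = 13.71.

Step 5 — scale by n: T² = 4 · 13.71 = 54.84.

T² ≈ 54.84


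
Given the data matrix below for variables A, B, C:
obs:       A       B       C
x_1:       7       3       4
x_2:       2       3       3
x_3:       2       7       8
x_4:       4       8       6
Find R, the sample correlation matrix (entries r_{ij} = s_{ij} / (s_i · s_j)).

Step 1 — column means:
  mean(A) = (7 + 2 + 2 + 4) / 4 = 15/4 = 3.75
  mean(B) = (3 + 3 + 7 + 8) / 4 = 21/4 = 5.25
  mean(C) = (4 + 3 + 8 + 6) / 4 = 21/4 = 5.25

Step 2 — sample variances and covariances s[i,j] = (1/(n-1)) · Σ_k (x_{k,i} - mean_i) · (x_{k,j} - mean_j), with n-1 = 3:
  s[A,A] = ((3.25)·(3.25) + (-1.75)·(-1.75) + (-1.75)·(-1.75) + (0.25)·(0.25)) / 3 = 16.75/3 = 5.5833
  s[A,B] = ((3.25)·(-2.25) + (-1.75)·(-2.25) + (-1.75)·(1.75) + (0.25)·(2.75)) / 3 = -5.75/3 = -1.9167
  s[A,C] = ((3.25)·(-1.25) + (-1.75)·(-2.25) + (-1.75)·(2.75) + (0.25)·(0.75)) / 3 = -4.75/3 = -1.5833
  s[B,B] = ((-2.25)·(-2.25) + (-2.25)·(-2.25) + (1.75)·(1.75) + (2.75)·(2.75)) / 3 = 20.75/3 = 6.9167
  s[B,C] = ((-2.25)·(-1.25) + (-2.25)·(-2.25) + (1.75)·(2.75) + (2.75)·(0.75)) / 3 = 14.75/3 = 4.9167
  s[C,C] = ((-1.25)·(-1.25) + (-2.25)·(-2.25) + (2.75)·(2.75) + (0.75)·(0.75)) / 3 = 14.75/3 = 4.9167
  Sample standard deviations s_i = √(s[i,i]):
  s(A) = √(5.5833) = 2.3629
  s(B) = √(6.9167) = 2.63
  s(C) = √(4.9167) = 2.2174

Step 3 — r_{ij} = s_{ij} / (s_i · s_j):
  r[A,A] = 1 (diagonal).
  r[A,B] = -1.9167 / (2.3629 · 2.63) = -1.9167 / 6.2143 = -0.3084
  r[A,C] = -1.5833 / (2.3629 · 2.2174) = -1.5833 / 5.2394 = -0.3022
  r[B,B] = 1 (diagonal).
  r[B,C] = 4.9167 / (2.63 · 2.2174) = 4.9167 / 5.8315 = 0.8431
  r[C,C] = 1 (diagonal).

R is symmetric with unit diagonal. Assembling:

R = [[1, -0.3084, -0.3022],
 [-0.3084, 1, 0.8431],
 [-0.3022, 0.8431, 1]]


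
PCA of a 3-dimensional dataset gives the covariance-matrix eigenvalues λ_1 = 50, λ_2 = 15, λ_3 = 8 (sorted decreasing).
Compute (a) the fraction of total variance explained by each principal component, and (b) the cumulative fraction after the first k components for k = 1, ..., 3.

Step 1 — total variance = trace(Sigma) = Σ λ_i = 50 + 15 + 8 = 73.

Step 2 — fraction explained by component i = λ_i / Σ λ:
  PC1: 50/73 = 0.6849
  PC2: 15/73 = 0.2055
  PC3: 8/73 = 0.1096

Step 3 — cumulative fraction after k components = (λ_1 + ... + λ_k) / Σ λ:
  k = 1: 50/73 = 0.6849
  k = 2: (50 + 15)/73 = 65/73 = 0.8904
  k = 3: (50 + 15 + 8)/73 = 73/73 = 1

Summary (fraction, with percent):

explained: PC1 0.6849 (68.49%), PC2 0.2055 (20.55%), PC3 0.1096 (10.96%);  cumulative: 0.6849, 0.8904, 1


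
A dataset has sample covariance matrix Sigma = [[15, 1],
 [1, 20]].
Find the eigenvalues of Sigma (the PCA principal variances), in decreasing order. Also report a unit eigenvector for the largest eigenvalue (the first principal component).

Step 1 — characteristic polynomial of 2×2 Sigma:
  det(Sigma - λI) = λ² - trace · λ + det = 0.
  trace = 15 + 20 = 35, det = 15·20 - (1)² = 299.
Step 2 — discriminant:
  Δ = trace² - 4·det = 1225 - 1196 = 29.
Step 3 — eigenvalues:
  λ = (trace ± √Δ)/2 = (35 ± 5.3852)/2,
  λ_1 = 20.1926,  λ_2 = 14.8074.

Step 4 — unit eigenvector for λ_1: solve (Sigma - λ_1 I)v = 0. First row:
  (15 - 20.1926)·v_x + (1)·v_y = 0, i.e. (-5.1926)·v_x + (1)·v_y = 0,
  so v ∝ (b, λ_1 - a) = (1, 5.1926) = u.
  ||u|| = √((1)² + (5.1926)²) = √(27.9629) ≈ 5.288,
  v_1 = u/||u|| ≈ (0.1891, 0.982) (||v_1|| = 1).

λ_1 = 20.1926,  λ_2 = 14.8074;  v_1 ≈ (0.1891, 0.982)


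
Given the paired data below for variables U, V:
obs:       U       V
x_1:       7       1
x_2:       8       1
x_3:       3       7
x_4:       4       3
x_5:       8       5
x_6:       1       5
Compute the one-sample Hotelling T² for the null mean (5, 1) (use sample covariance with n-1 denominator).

Step 1 — sample mean vector:
  mean(U) = (7 + 8 + 3 + 4 + 8 + 1) / 6 = 31/6 = 5.1667
  mean(V) = (1 + 1 + 7 + 3 + 5 + 5) / 6 = 22/6 = 3.6667
  x̄ = (5.1667, 3.6667),  deviation x̄ - mu_0 = (5.1667, 3.6667) - (5, 1) = (0.1667, 2.6667).

Step 2 — sample covariance matrix, S[i,j] = (1/(n-1)) · Σ_k (x_{k,i} - mean_i) · (x_{k,j} - mean_j), divisor n-1 = 5:
  S[U,U] = ((1.8333)·(1.8333) + (2.8333)·(2.8333) + (-2.1667)·(-2.1667) + (-1.1667)·(-1.1667) + (2.8333)·(2.8333) + (-4.1667)·(-4.1667)) / 5 = 42.8333/5 = 8.5667
  S[U,V] = ((1.8333)·(-2.6667) + (2.8333)·(-2.6667) + (-2.1667)·(3.3333) + (-1.1667)·(-0.6667) + (2.8333)·(1.3333) + (-4.1667)·(1.3333)) / 5 = -20.6667/5 = -4.1333
  S[V,V] = ((-2.6667)·(-2.6667) + (-2.6667)·(-2.6667) + (3.3333)·(3.3333) + (-0.6667)·(-0.6667) + (1.3333)·(1.3333) + (1.3333)·(1.3333)) / 5 = 29.3333/5 = 5.8667
  S = [[8.5667, -4.1333],
 [-4.1333, 5.8667]].

Step 3 — invert S. det(S) = 8.5667·5.8667 - (-4.1333)² = 33.1733.
  S^{-1} = (1/det) · [[d, -b], [-b, a]] = [[0.1768, 0.1246],
 [0.1246, 0.2582]].

Step 4 — quadratic form (x̄ - mu_0)^T · S^{-1} · (x̄ - mu_0):
  S^{-1} · (x̄ - mu_0) = (0.3617, 0.7094),
  (x̄ - mu_0)^T · [...] = (0.1667)·(0.3617) + (2.6667)·(0.7094) = 1.952.

Step 5 — scale by n: T² = 6 · 1.952 = 11.7122.

T² ≈ 11.7122


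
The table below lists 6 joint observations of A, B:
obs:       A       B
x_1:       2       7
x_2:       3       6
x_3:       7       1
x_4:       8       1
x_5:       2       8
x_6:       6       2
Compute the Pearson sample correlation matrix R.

Step 1 — column means:
  mean(A) = (2 + 3 + 7 + 8 + 2 + 6) / 6 = 28/6 = 4.6667
  mean(B) = (7 + 6 + 1 + 1 + 8 + 2) / 6 = 25/6 = 4.1667

Step 2 — sample variances and covariances s[i,j] = (1/(n-1)) · Σ_k (x_{k,i} - mean_i) · (x_{k,j} - mean_j), with n-1 = 5:
  s[A,A] = ((-2.6667)·(-2.6667) + (-1.6667)·(-1.6667) + (2.3333)·(2.3333) + (3.3333)·(3.3333) + (-2.6667)·(-2.6667) + (1.3333)·(1.3333)) / 5 = 35.3333/5 = 7.0667
  s[A,B] = ((-2.6667)·(2.8333) + (-1.6667)·(1.8333) + (2.3333)·(-3.1667) + (3.3333)·(-3.1667) + (-2.6667)·(3.8333) + (1.3333)·(-2.1667)) / 5 = -41.6667/5 = -8.3333
  s[B,B] = ((2.8333)·(2.8333) + (1.8333)·(1.8333) + (-3.1667)·(-3.1667) + (-3.1667)·(-3.1667) + (3.8333)·(3.8333) + (-2.1667)·(-2.1667)) / 5 = 50.8333/5 = 10.1667
  Sample standard deviations s_i = √(s[i,i]):
  s(A) = √(7.0667) = 2.6583
  s(B) = √(10.1667) = 3.1885

Step 3 — r_{ij} = s_{ij} / (s_i · s_j):
  r[A,A] = 1 (diagonal).
  r[A,B] = -8.3333 / (2.6583 · 3.1885) = -8.3333 / 8.4761 = -0.9832
  r[B,B] = 1 (diagonal).

R is symmetric with unit diagonal. Assembling:

R = [[1, -0.9832],
 [-0.9832, 1]]


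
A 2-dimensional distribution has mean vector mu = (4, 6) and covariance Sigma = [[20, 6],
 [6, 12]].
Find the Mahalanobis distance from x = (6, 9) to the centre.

Step 1 — centre the observation: (x - mu) = (2, 3).

Step 2 — invert Sigma. det(Sigma) = 20·12 - (6)² = 204.
  Sigma^{-1} = (1/det) · [[d, -b], [-b, a]] = [[0.0588, -0.0294],
 [-0.0294, 0.098]].

Step 3 — form the quadratic (x - mu)^T · Sigma^{-1} · (x - mu):
  Sigma^{-1} · (x - mu) = (0.0294, 0.2353).
  (x - mu)^T · [Sigma^{-1} · (x - mu)] = (2)·(0.0294) + (3)·(0.2353) = 0.7647.

Step 4 — take square root: d = √(0.7647) ≈ 0.8745.

d(x, mu) = √(0.7647) ≈ 0.8745


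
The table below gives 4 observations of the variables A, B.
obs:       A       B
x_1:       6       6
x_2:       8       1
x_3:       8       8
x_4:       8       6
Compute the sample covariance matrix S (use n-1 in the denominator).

Step 1 — column means:
  mean(A) = (6 + 8 + 8 + 8) / 4 = 30/4 = 7.5
  mean(B) = (6 + 1 + 8 + 6) / 4 = 21/4 = 5.25

Step 2 — sample covariance S[i,j] = (1/(n-1)) · Σ_k (x_{k,i} - mean_i) · (x_{k,j} - mean_j), with n-1 = 3.
  S[A,A] = ((-1.5)·(-1.5) + (0.5)·(0.5) + (0.5)·(0.5) + (0.5)·(0.5)) / 3 = 3/3 = 1
  S[A,B] = ((-1.5)·(0.75) + (0.5)·(-4.25) + (0.5)·(2.75) + (0.5)·(0.75)) / 3 = -1.5/3 = -0.5
  S[B,B] = ((0.75)·(0.75) + (-4.25)·(-4.25) + (2.75)·(2.75) + (0.75)·(0.75)) / 3 = 26.75/3 = 8.9167

S is symmetric (S[j,i] = S[i,j]). Assembling:

S = [[1, -0.5],
 [-0.5, 8.9167]]


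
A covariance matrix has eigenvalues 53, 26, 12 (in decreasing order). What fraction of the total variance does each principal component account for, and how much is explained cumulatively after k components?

Step 1 — total variance = trace(Sigma) = Σ λ_i = 53 + 26 + 12 = 91.

Step 2 — fraction explained by component i = λ_i / Σ λ:
  PC1: 53/91 = 0.5824
  PC2: 26/91 = 0.2857
  PC3: 12/91 = 0.1319

Step 3 — cumulative fraction after k components = (λ_1 + ... + λ_k) / Σ λ:
  k = 1: 53/91 = 0.5824
  k = 2: (53 + 26)/91 = 79/91 = 0.8681
  k = 3: (53 + 26 + 12)/91 = 91/91 = 1

Summary (fraction, with percent):

explained: PC1 0.5824 (58.24%), PC2 0.2857 (28.57%), PC3 0.1319 (13.19%);  cumulative: 0.5824, 0.8681, 1


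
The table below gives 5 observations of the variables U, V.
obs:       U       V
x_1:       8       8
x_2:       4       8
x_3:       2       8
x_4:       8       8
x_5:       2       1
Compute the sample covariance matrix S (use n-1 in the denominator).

Step 1 — column means:
  mean(U) = (8 + 4 + 2 + 8 + 2) / 5 = 24/5 = 4.8
  mean(V) = (8 + 8 + 8 + 8 + 1) / 5 = 33/5 = 6.6

Step 2 — sample covariance S[i,j] = (1/(n-1)) · Σ_k (x_{k,i} - mean_i) · (x_{k,j} - mean_j), with n-1 = 4.
  S[U,U] = ((3.2)·(3.2) + (-0.8)·(-0.8) + (-2.8)·(-2.8) + (3.2)·(3.2) + (-2.8)·(-2.8)) / 4 = 36.8/4 = 9.2
  S[U,V] = ((3.2)·(1.4) + (-0.8)·(1.4) + (-2.8)·(1.4) + (3.2)·(1.4) + (-2.8)·(-5.6)) / 4 = 19.6/4 = 4.9
  S[V,V] = ((1.4)·(1.4) + (1.4)·(1.4) + (1.4)·(1.4) + (1.4)·(1.4) + (-5.6)·(-5.6)) / 4 = 39.2/4 = 9.8

S is symmetric (S[j,i] = S[i,j]). Assembling:

S = [[9.2, 4.9],
 [4.9, 9.8]]


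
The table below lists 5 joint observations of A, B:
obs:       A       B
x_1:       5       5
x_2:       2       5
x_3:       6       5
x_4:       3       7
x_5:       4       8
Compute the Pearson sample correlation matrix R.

Step 1 — column means:
  mean(A) = (5 + 2 + 6 + 3 + 4) / 5 = 20/5 = 4
  mean(B) = (5 + 5 + 5 + 7 + 8) / 5 = 30/5 = 6

Step 2 — sample variances and covariances s[i,j] = (1/(n-1)) · Σ_k (x_{k,i} - mean_i) · (x_{k,j} - mean_j), with n-1 = 4:
  s[A,A] = ((1)·(1) + (-2)·(-2) + (2)·(2) + (-1)·(-1) + (0)·(0)) / 4 = 10/4 = 2.5
  s[A,B] = ((1)·(-1) + (-2)·(-1) + (2)·(-1) + (-1)·(1) + (0)·(2)) / 4 = -2/4 = -0.5
  s[B,B] = ((-1)·(-1) + (-1)·(-1) + (-1)·(-1) + (1)·(1) + (2)·(2)) / 4 = 8/4 = 2
  Sample standard deviations s_i = √(s[i,i]):
  s(A) = √(2.5) = 1.5811
  s(B) = √(2) = 1.4142

Step 3 — r_{ij} = s_{ij} / (s_i · s_j):
  r[A,A] = 1 (diagonal).
  r[A,B] = -0.5 / (1.5811 · 1.4142) = -0.5 / 2.2361 = -0.2236
  r[B,B] = 1 (diagonal).

R is symmetric with unit diagonal. Assembling:

R = [[1, -0.2236],
 [-0.2236, 1]]


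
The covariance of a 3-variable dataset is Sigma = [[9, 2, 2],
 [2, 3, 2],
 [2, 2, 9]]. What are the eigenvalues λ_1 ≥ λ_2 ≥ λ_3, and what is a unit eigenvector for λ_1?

Step 1 — characteristic polynomial p(λ) = det(λI - Sigma) = λ³ - tr·λ² + c_1·λ - det, where tr = trace, c_1 = sum of the principal 2×2 minors, det = det(Sigma):
  tr = 9 + 3 + 9 = 21,
  c_1 = (9·3 - (2)²) + (9·9 - (2)²) + (3·9 - (2)²) = 23 + 77 + 23 = 123,
  det = 9·(3·9 - (2)²) - (2)·((2)·9 - (2)·(2)) + (2)·((2)·(2) - 3·(2)) = 9·(23) - (2)·(14) + (2)·(-2) = 175.
  So p(λ) = λ³ - 21λ² + 123λ - 175.
Step 2 — look for an integer root (rational root theorem: any rational root is an integer divisor of 175). Testing λ = 7:
  p(7) = 343 - 1029 + 861 - 175 = 0  ✓
  Dividing out (λ - 7): p(λ) = (λ - 7)(λ² - 14λ + 25).
Step 3 — remaining eigenvalues from the quadratic λ² - 14λ + 25 = 0:
  Δ = 14² - 4·25 = 196 - 100 = 96,  λ = (14 ± √96)/2 = (14 ± 9.798)/2 ≈ 11.899 or 2.101.
  Sorted: λ_1 = 11.899,  λ_2 = 7,  λ_3 = 2.101  (check: sum = 21 = tr ✓).

Step 4 — unit eigenvector for λ_1 ≈ 11.899: v spans the null space of (Sigma - λ_1 I), whose rows are
  r_1 = (-2.899, 2, 2),  r_2 = (2, -8.899, 2),  r_3 = (2, 2, -2.899).
  v is orthogonal to every row, so take v ∝ r_1 × r_2 = ((2)·(2) - (2)·(-8.899), (2)·(2) - (-2.899)·(2), (-2.899)·(-8.899) - (2)·(2)) ≈ (21.798, 9.798, 21.798).
  Let u = (21.798, 9.798, 21.798).
  ||u|| = √((21.798)² + (9.798)² + (21.798)²) = √(1046.302) ≈ 32.3466,  v_1 = u/||u|| ≈ (0.6739, 0.3029, 0.6739) (||v_1|| = 1).

λ_1 = 11.899,  λ_2 = 7,  λ_3 = 2.101;  v_1 ≈ (0.6739, 0.3029, 0.6739)


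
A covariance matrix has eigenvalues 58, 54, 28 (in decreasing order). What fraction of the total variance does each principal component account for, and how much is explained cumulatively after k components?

Step 1 — total variance = trace(Sigma) = Σ λ_i = 58 + 54 + 28 = 140.

Step 2 — fraction explained by component i = λ_i / Σ λ:
  PC1: 58/140 = 0.4143
  PC2: 54/140 = 0.3857
  PC3: 28/140 = 0.2

Step 3 — cumulative fraction after k components = (λ_1 + ... + λ_k) / Σ λ:
  k = 1: 58/140 = 0.4143
  k = 2: (58 + 54)/140 = 112/140 = 0.8
  k = 3: (58 + 54 + 28)/140 = 140/140 = 1

Summary (fraction, with percent):

explained: PC1 0.4143 (41.43%), PC2 0.3857 (38.57%), PC3 0.2 (20%);  cumulative: 0.4143, 0.8, 1


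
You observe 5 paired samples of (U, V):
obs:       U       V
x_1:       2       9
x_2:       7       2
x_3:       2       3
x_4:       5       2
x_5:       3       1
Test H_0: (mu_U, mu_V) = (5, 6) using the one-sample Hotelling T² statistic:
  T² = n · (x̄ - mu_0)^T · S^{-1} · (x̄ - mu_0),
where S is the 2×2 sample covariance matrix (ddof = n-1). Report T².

Step 1 — sample mean vector:
  mean(U) = (2 + 7 + 2 + 5 + 3) / 5 = 19/5 = 3.8
  mean(V) = (9 + 2 + 3 + 2 + 1) / 5 = 17/5 = 3.4
  x̄ = (3.8, 3.4),  deviation x̄ - mu_0 = (3.8, 3.4) - (5, 6) = (-1.2, -2.6).

Step 2 — sample covariance matrix, S[i,j] = (1/(n-1)) · Σ_k (x_{k,i} - mean_i) · (x_{k,j} - mean_j), divisor n-1 = 4:
  S[U,U] = ((-1.8)·(-1.8) + (3.2)·(3.2) + (-1.8)·(-1.8) + (1.2)·(1.2) + (-0.8)·(-0.8)) / 4 = 18.8/4 = 4.7
  S[U,V] = ((-1.8)·(5.6) + (3.2)·(-1.4) + (-1.8)·(-0.4) + (1.2)·(-1.4) + (-0.8)·(-2.4)) / 4 = -13.6/4 = -3.4
  S[V,V] = ((5.6)·(5.6) + (-1.4)·(-1.4) + (-0.4)·(-0.4) + (-1.4)·(-1.4) + (-2.4)·(-2.4)) / 4 = 41.2/4 = 10.3
  S = [[4.7, -3.4],
 [-3.4, 10.3]].

Step 3 — invert S. det(S) = 4.7·10.3 - (-3.4)² = 36.85.
  S^{-1} = (1/det) · [[d, -b], [-b, a]] = [[0.2795, 0.0923],
 [0.0923, 0.1275]].

Step 4 — quadratic form (x̄ - mu_0)^T · S^{-1} · (x̄ - mu_0):
  S^{-1} · (x̄ - mu_0) = (-0.5753, -0.4423),
  (x̄ - mu_0)^T · [...] = (-1.2)·(-0.5753) + (-2.6)·(-0.4423) = 1.8404.

Step 5 — scale by n: T² = 5 · 1.8404 = 9.2022.

T² ≈ 9.2022


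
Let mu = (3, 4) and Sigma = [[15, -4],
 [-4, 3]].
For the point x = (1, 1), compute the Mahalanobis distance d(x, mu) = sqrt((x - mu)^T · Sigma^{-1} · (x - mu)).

Step 1 — centre the observation: (x - mu) = (-2, -3).

Step 2 — invert Sigma. det(Sigma) = 15·3 - (-4)² = 29.
  Sigma^{-1} = (1/det) · [[d, -b], [-b, a]] = [[0.1034, 0.1379],
 [0.1379, 0.5172]].

Step 3 — form the quadratic (x - mu)^T · Sigma^{-1} · (x - mu):
  Sigma^{-1} · (x - mu) = (-0.6207, -1.8276).
  (x - mu)^T · [Sigma^{-1} · (x - mu)] = (-2)·(-0.6207) + (-3)·(-1.8276) = 6.7241.

Step 4 — take square root: d = √(6.7241) ≈ 2.5931.

d(x, mu) = √(6.7241) ≈ 2.5931


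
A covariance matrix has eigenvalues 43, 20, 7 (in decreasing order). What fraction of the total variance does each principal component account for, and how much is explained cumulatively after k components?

Step 1 — total variance = trace(Sigma) = Σ λ_i = 43 + 20 + 7 = 70.

Step 2 — fraction explained by component i = λ_i / Σ λ:
  PC1: 43/70 = 0.6143
  PC2: 20/70 = 0.2857
  PC3: 7/70 = 0.1

Step 3 — cumulative fraction after k components = (λ_1 + ... + λ_k) / Σ λ:
  k = 1: 43/70 = 0.6143
  k = 2: (43 + 20)/70 = 63/70 = 0.9
  k = 3: (43 + 20 + 7)/70 = 70/70 = 1

Summary (fraction, with percent):

explained: PC1 0.6143 (61.43%), PC2 0.2857 (28.57%), PC3 0.1 (10%);  cumulative: 0.6143, 0.9, 1


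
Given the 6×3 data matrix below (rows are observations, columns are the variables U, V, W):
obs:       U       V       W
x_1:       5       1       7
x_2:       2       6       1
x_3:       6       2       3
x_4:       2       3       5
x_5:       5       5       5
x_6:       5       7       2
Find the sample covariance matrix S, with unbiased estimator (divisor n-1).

Step 1 — column means:
  mean(U) = (5 + 2 + 6 + 2 + 5 + 5) / 6 = 25/6 = 4.1667
  mean(V) = (1 + 6 + 2 + 3 + 5 + 7) / 6 = 24/6 = 4
  mean(W) = (7 + 1 + 3 + 5 + 5 + 2) / 6 = 23/6 = 3.8333

Step 2 — sample covariance S[i,j] = (1/(n-1)) · Σ_k (x_{k,i} - mean_i) · (x_{k,j} - mean_j), with n-1 = 5.
  S[U,U] = ((0.8333)·(0.8333) + (-2.1667)·(-2.1667) + (1.8333)·(1.8333) + (-2.1667)·(-2.1667) + (0.8333)·(0.8333) + (0.8333)·(0.8333)) / 5 = 14.8333/5 = 2.9667
  S[U,V] = ((0.8333)·(-3) + (-2.1667)·(2) + (1.8333)·(-2) + (-2.1667)·(-1) + (0.8333)·(1) + (0.8333)·(3)) / 5 = -5/5 = -1
  S[U,W] = ((0.8333)·(3.1667) + (-2.1667)·(-2.8333) + (1.8333)·(-0.8333) + (-2.1667)·(1.1667) + (0.8333)·(1.1667) + (0.8333)·(-1.8333)) / 5 = 4.1667/5 = 0.8333
  S[V,V] = ((-3)·(-3) + (2)·(2) + (-2)·(-2) + (-1)·(-1) + (1)·(1) + (3)·(3)) / 5 = 28/5 = 5.6
  S[V,W] = ((-3)·(3.1667) + (2)·(-2.8333) + (-2)·(-0.8333) + (-1)·(1.1667) + (1)·(1.1667) + (3)·(-1.8333)) / 5 = -19/5 = -3.8
  S[W,W] = ((3.1667)·(3.1667) + (-2.8333)·(-2.8333) + (-0.8333)·(-0.8333) + (1.1667)·(1.1667) + (1.1667)·(1.1667) + (-1.8333)·(-1.8333)) / 5 = 24.8333/5 = 4.9667

S is symmetric (S[j,i] = S[i,j]). Assembling:

S = [[2.9667, -1, 0.8333],
 [-1, 5.6, -3.8],
 [0.8333, -3.8, 4.9667]]


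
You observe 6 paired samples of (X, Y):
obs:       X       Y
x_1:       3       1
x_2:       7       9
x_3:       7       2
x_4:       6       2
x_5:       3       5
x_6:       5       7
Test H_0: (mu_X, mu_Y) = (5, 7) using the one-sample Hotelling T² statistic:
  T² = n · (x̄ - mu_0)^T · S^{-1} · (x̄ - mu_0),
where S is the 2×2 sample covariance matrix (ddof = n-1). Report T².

Step 1 — sample mean vector:
  mean(X) = (3 + 7 + 7 + 6 + 3 + 5) / 6 = 31/6 = 5.1667
  mean(Y) = (1 + 9 + 2 + 2 + 5 + 7) / 6 = 26/6 = 4.3333
  x̄ = (5.1667, 4.3333),  deviation x̄ - mu_0 = (5.1667, 4.3333) - (5, 7) = (0.1667, -2.6667).

Step 2 — sample covariance matrix, S[i,j] = (1/(n-1)) · Σ_k (x_{k,i} - mean_i) · (x_{k,j} - mean_j), divisor n-1 = 5:
  S[X,X] = ((-2.1667)·(-2.1667) + (1.8333)·(1.8333) + (1.8333)·(1.8333) + (0.8333)·(0.8333) + (-2.1667)·(-2.1667) + (-0.1667)·(-0.1667)) / 5 = 16.8333/5 = 3.3667
  S[X,Y] = ((-2.1667)·(-3.3333) + (1.8333)·(4.6667) + (1.8333)·(-2.3333) + (0.8333)·(-2.3333) + (-2.1667)·(0.6667) + (-0.1667)·(2.6667)) / 5 = 7.6667/5 = 1.5333
  S[Y,Y] = ((-3.3333)·(-3.3333) + (4.6667)·(4.6667) + (-2.3333)·(-2.3333) + (-2.3333)·(-2.3333) + (0.6667)·(0.6667) + (2.6667)·(2.6667)) / 5 = 51.3333/5 = 10.2667
  S = [[3.3667, 1.5333],
 [1.5333, 10.2667]].

Step 3 — invert S. det(S) = 3.3667·10.2667 - (1.5333)² = 32.2133.
  S^{-1} = (1/det) · [[d, -b], [-b, a]] = [[0.3187, -0.0476],
 [-0.0476, 0.1045]].

Step 4 — quadratic form (x̄ - mu_0)^T · S^{-1} · (x̄ - mu_0):
  S^{-1} · (x̄ - mu_0) = (0.18, -0.2866),
  (x̄ - mu_0)^T · [...] = (0.1667)·(0.18) + (-2.6667)·(-0.2866) = 0.7944.

Step 5 — scale by n: T² = 6 · 0.7944 = 4.7661.

T² ≈ 4.7661


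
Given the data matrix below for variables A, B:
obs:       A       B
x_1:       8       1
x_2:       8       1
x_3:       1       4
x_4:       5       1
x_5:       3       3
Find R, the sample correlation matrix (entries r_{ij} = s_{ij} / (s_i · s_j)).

Step 1 — column means:
  mean(A) = (8 + 8 + 1 + 5 + 3) / 5 = 25/5 = 5
  mean(B) = (1 + 1 + 4 + 1 + 3) / 5 = 10/5 = 2

Step 2 — sample variances and covariances s[i,j] = (1/(n-1)) · Σ_k (x_{k,i} - mean_i) · (x_{k,j} - mean_j), with n-1 = 4:
  s[A,A] = ((3)·(3) + (3)·(3) + (-4)·(-4) + (0)·(0) + (-2)·(-2)) / 4 = 38/4 = 9.5
  s[A,B] = ((3)·(-1) + (3)·(-1) + (-4)·(2) + (0)·(-1) + (-2)·(1)) / 4 = -16/4 = -4
  s[B,B] = ((-1)·(-1) + (-1)·(-1) + (2)·(2) + (-1)·(-1) + (1)·(1)) / 4 = 8/4 = 2
  Sample standard deviations s_i = √(s[i,i]):
  s(A) = √(9.5) = 3.0822
  s(B) = √(2) = 1.4142

Step 3 — r_{ij} = s_{ij} / (s_i · s_j):
  r[A,A] = 1 (diagonal).
  r[A,B] = -4 / (3.0822 · 1.4142) = -4 / 4.3589 = -0.9177
  r[B,B] = 1 (diagonal).

R is symmetric with unit diagonal. Assembling:

R = [[1, -0.9177],
 [-0.9177, 1]]


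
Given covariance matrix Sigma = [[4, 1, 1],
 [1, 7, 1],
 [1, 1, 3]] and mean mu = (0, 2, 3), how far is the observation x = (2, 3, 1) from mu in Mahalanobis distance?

Step 1 — centre the observation: (x - mu) = (2, 1, -2).

Step 2 — invert Sigma (cofactor / det for 3×3, or solve directly):
  Sigma^{-1} = [[0.2778, -0.0278, -0.0833],
 [-0.0278, 0.1528, -0.0417],
 [-0.0833, -0.0417, 0.375]].

Step 3 — form the quadratic (x - mu)^T · Sigma^{-1} · (x - mu):
  Sigma^{-1} · (x - mu) = (0.6944, 0.1806, -0.9583).
  (x - mu)^T · [Sigma^{-1} · (x - mu)] = (2)·(0.6944) + (1)·(0.1806) + (-2)·(-0.9583) = 3.4861.

Step 4 — take square root: d = √(3.4861) ≈ 1.8671.

d(x, mu) = √(3.4861) ≈ 1.8671


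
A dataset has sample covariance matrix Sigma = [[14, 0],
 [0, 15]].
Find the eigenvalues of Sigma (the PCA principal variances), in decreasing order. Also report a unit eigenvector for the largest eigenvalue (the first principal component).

Step 1 — characteristic polynomial of 2×2 Sigma:
  det(Sigma - λI) = λ² - trace · λ + det = 0.
  trace = 14 + 15 = 29, det = 14·15 - (0)² = 210.
Step 2 — discriminant:
  Δ = trace² - 4·det = 841 - 840 = 1.
Step 3 — eigenvalues:
  λ = (trace ± √Δ)/2 = (29 ± 1)/2,
  λ_1 = 15,  λ_2 = 14.

Step 4 — unit eigenvector for λ_1: Sigma is diagonal, so its eigenvectors are the coordinate axes. λ_1 = 15 is the diagonal entry on the second coordinate axis, hence
  v_1 = (0, 1) (||v_1|| = 1).

λ_1 = 15,  λ_2 = 14;  v_1 ≈ (0, 1)


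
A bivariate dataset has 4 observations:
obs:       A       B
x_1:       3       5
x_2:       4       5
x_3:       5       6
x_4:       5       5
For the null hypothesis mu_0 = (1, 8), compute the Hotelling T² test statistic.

Step 1 — sample mean vector:
  mean(A) = (3 + 4 + 5 + 5) / 4 = 17/4 = 4.25
  mean(B) = (5 + 5 + 6 + 5) / 4 = 21/4 = 5.25
  x̄ = (4.25, 5.25),  deviation x̄ - mu_0 = (4.25, 5.25) - (1, 8) = (3.25, -2.75).

Step 2 — sample covariance matrix, S[i,j] = (1/(n-1)) · Σ_k (x_{k,i} - mean_i) · (x_{k,j} - mean_j), divisor n-1 = 3:
  S[A,A] = ((-1.25)·(-1.25) + (-0.25)·(-0.25) + (0.75)·(0.75) + (0.75)·(0.75)) / 3 = 2.75/3 = 0.9167
  S[A,B] = ((-1.25)·(-0.25) + (-0.25)·(-0.25) + (0.75)·(0.75) + (0.75)·(-0.25)) / 3 = 0.75/3 = 0.25
  S[B,B] = ((-0.25)·(-0.25) + (-0.25)·(-0.25) + (0.75)·(0.75) + (-0.25)·(-0.25)) / 3 = 0.75/3 = 0.25
  S = [[0.9167, 0.25],
 [0.25, 0.25]].

Step 3 — invert S. det(S) = 0.9167·0.25 - (0.25)² = 0.1667.
  S^{-1} = (1/det) · [[d, -b], [-b, a]] = [[1.5, -1.5],
 [-1.5, 5.5]].

Step 4 — quadratic form (x̄ - mu_0)^T · S^{-1} · (x̄ - mu_0):
  S^{-1} · (x̄ - mu_0) = (9, -20),
  (x̄ - mu_0)^T · [...] = (3.25)·(9) + (-2.75)·(-20) = 84.25.

Step 5 — scale by n: T² = 4 · 84.25 = 337.

T² ≈ 337


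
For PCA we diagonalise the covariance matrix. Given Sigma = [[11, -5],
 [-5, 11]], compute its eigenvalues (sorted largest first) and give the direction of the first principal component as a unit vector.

Step 1 — characteristic polynomial of 2×2 Sigma:
  det(Sigma - λI) = λ² - trace · λ + det = 0.
  trace = 11 + 11 = 22, det = 11·11 - (-5)² = 96.
Step 2 — discriminant:
  Δ = trace² - 4·det = 484 - 384 = 100.
Step 3 — eigenvalues:
  λ = (trace ± √Δ)/2 = (22 ± 10)/2,
  λ_1 = 16,  λ_2 = 6.

Step 4 — unit eigenvector for λ_1: solve (Sigma - λ_1 I)v = 0. First row:
  (11 - 16)·v_x + (-5)·v_y = 0, i.e. (-5)·v_x + (-5)·v_y = 0,
  so v ∝ (b, λ_1 - a) = (-5, 5); multiply by -1 so the first entry is positive: u = (5, -5).
  ||u|| = √((5)² + (-5)²) = √(50) ≈ 7.0711,
  v_1 = u/||u|| ≈ (0.7071, -0.7071) (||v_1|| = 1).

λ_1 = 16,  λ_2 = 6;  v_1 ≈ (0.7071, -0.7071)


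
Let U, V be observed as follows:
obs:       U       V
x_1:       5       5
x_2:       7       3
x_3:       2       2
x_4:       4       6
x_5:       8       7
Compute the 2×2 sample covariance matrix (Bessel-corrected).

Step 1 — column means:
  mean(U) = (5 + 7 + 2 + 4 + 8) / 5 = 26/5 = 5.2
  mean(V) = (5 + 3 + 2 + 6 + 7) / 5 = 23/5 = 4.6

Step 2 — sample covariance S[i,j] = (1/(n-1)) · Σ_k (x_{k,i} - mean_i) · (x_{k,j} - mean_j), with n-1 = 4.
  S[U,U] = ((-0.2)·(-0.2) + (1.8)·(1.8) + (-3.2)·(-3.2) + (-1.2)·(-1.2) + (2.8)·(2.8)) / 4 = 22.8/4 = 5.7
  S[U,V] = ((-0.2)·(0.4) + (1.8)·(-1.6) + (-3.2)·(-2.6) + (-1.2)·(1.4) + (2.8)·(2.4)) / 4 = 10.4/4 = 2.6
  S[V,V] = ((0.4)·(0.4) + (-1.6)·(-1.6) + (-2.6)·(-2.6) + (1.4)·(1.4) + (2.4)·(2.4)) / 4 = 17.2/4 = 4.3

S is symmetric (S[j,i] = S[i,j]). Assembling:

S = [[5.7, 2.6],
 [2.6, 4.3]]


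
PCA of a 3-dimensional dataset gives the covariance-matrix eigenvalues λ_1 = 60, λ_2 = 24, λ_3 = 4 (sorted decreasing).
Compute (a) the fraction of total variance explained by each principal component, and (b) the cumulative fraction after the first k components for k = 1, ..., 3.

Step 1 — total variance = trace(Sigma) = Σ λ_i = 60 + 24 + 4 = 88.

Step 2 — fraction explained by component i = λ_i / Σ λ:
  PC1: 60/88 = 0.6818
  PC2: 24/88 = 0.2727
  PC3: 4/88 = 0.0455

Step 3 — cumulative fraction after k components = (λ_1 + ... + λ_k) / Σ λ:
  k = 1: 60/88 = 0.6818
  k = 2: (60 + 24)/88 = 84/88 = 0.9545
  k = 3: (60 + 24 + 4)/88 = 88/88 = 1

Summary (fraction, with percent):

explained: PC1 0.6818 (68.18%), PC2 0.2727 (27.27%), PC3 0.0455 (4.55%);  cumulative: 0.6818, 0.9545, 1


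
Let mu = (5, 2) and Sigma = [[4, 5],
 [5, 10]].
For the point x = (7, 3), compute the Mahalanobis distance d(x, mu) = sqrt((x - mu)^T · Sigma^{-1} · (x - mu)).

Step 1 — centre the observation: (x - mu) = (2, 1).

Step 2 — invert Sigma. det(Sigma) = 4·10 - (5)² = 15.
  Sigma^{-1} = (1/det) · [[d, -b], [-b, a]] = [[0.6667, -0.3333],
 [-0.3333, 0.2667]].

Step 3 — form the quadratic (x - mu)^T · Sigma^{-1} · (x - mu):
  Sigma^{-1} · (x - mu) = (1, -0.4).
  (x - mu)^T · [Sigma^{-1} · (x - mu)] = (2)·(1) + (1)·(-0.4) = 1.6.

Step 4 — take square root: d = √(1.6) ≈ 1.2649.

d(x, mu) = √(1.6) ≈ 1.2649


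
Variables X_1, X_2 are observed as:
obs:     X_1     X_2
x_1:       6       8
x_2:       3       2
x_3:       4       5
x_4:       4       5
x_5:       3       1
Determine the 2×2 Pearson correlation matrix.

Step 1 — column means:
  mean(X_1) = (6 + 3 + 4 + 4 + 3) / 5 = 20/5 = 4
  mean(X_2) = (8 + 2 + 5 + 5 + 1) / 5 = 21/5 = 4.2

Step 2 — sample variances and covariances s[i,j] = (1/(n-1)) · Σ_k (x_{k,i} - mean_i) · (x_{k,j} - mean_j), with n-1 = 4:
  s[X_1,X_1] = ((2)·(2) + (-1)·(-1) + (0)·(0) + (0)·(0) + (-1)·(-1)) / 4 = 6/4 = 1.5
  s[X_1,X_2] = ((2)·(3.8) + (-1)·(-2.2) + (0)·(0.8) + (0)·(0.8) + (-1)·(-3.2)) / 4 = 13/4 = 3.25
  s[X_2,X_2] = ((3.8)·(3.8) + (-2.2)·(-2.2) + (0.8)·(0.8) + (0.8)·(0.8) + (-3.2)·(-3.2)) / 4 = 30.8/4 = 7.7
  Sample standard deviations s_i = √(s[i,i]):
  s(X_1) = √(1.5) = 1.2247
  s(X_2) = √(7.7) = 2.7749

Step 3 — r_{ij} = s_{ij} / (s_i · s_j):
  r[X_1,X_1] = 1 (diagonal).
  r[X_1,X_2] = 3.25 / (1.2247 · 2.7749) = 3.25 / 3.3985 = 0.9563
  r[X_2,X_2] = 1 (diagonal).

R is symmetric with unit diagonal. Assembling:

R = [[1, 0.9563],
 [0.9563, 1]]


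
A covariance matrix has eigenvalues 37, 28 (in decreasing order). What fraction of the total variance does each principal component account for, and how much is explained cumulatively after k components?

Step 1 — total variance = trace(Sigma) = Σ λ_i = 37 + 28 = 65.

Step 2 — fraction explained by component i = λ_i / Σ λ:
  PC1: 37/65 = 0.5692
  PC2: 28/65 = 0.4308

Step 3 — cumulative fraction after k components = (λ_1 + ... + λ_k) / Σ λ:
  k = 1: 37/65 = 0.5692
  k = 2: (37 + 28)/65 = 65/65 = 1

Summary (fraction, with percent):

explained: PC1 0.5692 (56.92%), PC2 0.4308 (43.08%);  cumulative: 0.5692, 1


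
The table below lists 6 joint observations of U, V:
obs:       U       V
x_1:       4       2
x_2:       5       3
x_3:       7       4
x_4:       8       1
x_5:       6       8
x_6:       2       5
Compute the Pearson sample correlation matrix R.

Step 1 — column means:
  mean(U) = (4 + 5 + 7 + 8 + 6 + 2) / 6 = 32/6 = 5.3333
  mean(V) = (2 + 3 + 4 + 1 + 8 + 5) / 6 = 23/6 = 3.8333

Step 2 — sample variances and covariances s[i,j] = (1/(n-1)) · Σ_k (x_{k,i} - mean_i) · (x_{k,j} - mean_j), with n-1 = 5:
  s[U,U] = ((-1.3333)·(-1.3333) + (-0.3333)·(-0.3333) + (1.6667)·(1.6667) + (2.6667)·(2.6667) + (0.6667)·(0.6667) + (-3.3333)·(-3.3333)) / 5 = 23.3333/5 = 4.6667
  s[U,V] = ((-1.3333)·(-1.8333) + (-0.3333)·(-0.8333) + (1.6667)·(0.1667) + (2.6667)·(-2.8333) + (0.6667)·(4.1667) + (-3.3333)·(1.1667)) / 5 = -5.6667/5 = -1.1333
  s[V,V] = ((-1.8333)·(-1.8333) + (-0.8333)·(-0.8333) + (0.1667)·(0.1667) + (-2.8333)·(-2.8333) + (4.1667)·(4.1667) + (1.1667)·(1.1667)) / 5 = 30.8333/5 = 6.1667
  Sample standard deviations s_i = √(s[i,i]):
  s(U) = √(4.6667) = 2.1602
  s(V) = √(6.1667) = 2.4833

Step 3 — r_{ij} = s_{ij} / (s_i · s_j):
  r[U,U] = 1 (diagonal).
  r[U,V] = -1.1333 / (2.1602 · 2.4833) = -1.1333 / 5.3645 = -0.2113
  r[V,V] = 1 (diagonal).

R is symmetric with unit diagonal. Assembling:

R = [[1, -0.2113],
 [-0.2113, 1]]


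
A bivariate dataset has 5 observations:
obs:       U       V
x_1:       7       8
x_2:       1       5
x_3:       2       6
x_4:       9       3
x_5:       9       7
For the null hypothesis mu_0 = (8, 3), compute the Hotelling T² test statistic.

Step 1 — sample mean vector:
  mean(U) = (7 + 1 + 2 + 9 + 9) / 5 = 28/5 = 5.6
  mean(V) = (8 + 5 + 6 + 3 + 7) / 5 = 29/5 = 5.8
  x̄ = (5.6, 5.8),  deviation x̄ - mu_0 = (5.6, 5.8) - (8, 3) = (-2.4, 2.8).

Step 2 — sample covariance matrix, S[i,j] = (1/(n-1)) · Σ_k (x_{k,i} - mean_i) · (x_{k,j} - mean_j), divisor n-1 = 4:
  S[U,U] = ((1.4)·(1.4) + (-4.6)·(-4.6) + (-3.6)·(-3.6) + (3.4)·(3.4) + (3.4)·(3.4)) / 4 = 59.2/4 = 14.8
  S[U,V] = ((1.4)·(2.2) + (-4.6)·(-0.8) + (-3.6)·(0.2) + (3.4)·(-2.8) + (3.4)·(1.2)) / 4 = 0.6/4 = 0.15
  S[V,V] = ((2.2)·(2.2) + (-0.8)·(-0.8) + (0.2)·(0.2) + (-2.8)·(-2.8) + (1.2)·(1.2)) / 4 = 14.8/4 = 3.7
  S = [[14.8, 0.15],
 [0.15, 3.7]].

Step 3 — invert S. det(S) = 14.8·3.7 - (0.15)² = 54.7375.
  S^{-1} = (1/det) · [[d, -b], [-b, a]] = [[0.0676, -0.0027],
 [-0.0027, 0.2704]].

Step 4 — quadratic form (x̄ - mu_0)^T · S^{-1} · (x̄ - mu_0):
  S^{-1} · (x̄ - mu_0) = (-0.1699, 0.7636),
  (x̄ - mu_0)^T · [...] = (-2.4)·(-0.1699) + (2.8)·(0.7636) = 2.546.

Step 5 — scale by n: T² = 5 · 2.546 = 12.7298.

T² ≈ 12.7298


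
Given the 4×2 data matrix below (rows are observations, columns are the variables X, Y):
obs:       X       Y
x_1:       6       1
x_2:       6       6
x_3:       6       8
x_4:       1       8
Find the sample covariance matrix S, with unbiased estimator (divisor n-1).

Step 1 — column means:
  mean(X) = (6 + 6 + 6 + 1) / 4 = 19/4 = 4.75
  mean(Y) = (1 + 6 + 8 + 8) / 4 = 23/4 = 5.75

Step 2 — sample covariance S[i,j] = (1/(n-1)) · Σ_k (x_{k,i} - mean_i) · (x_{k,j} - mean_j), with n-1 = 3.
  S[X,X] = ((1.25)·(1.25) + (1.25)·(1.25) + (1.25)·(1.25) + (-3.75)·(-3.75)) / 3 = 18.75/3 = 6.25
  S[X,Y] = ((1.25)·(-4.75) + (1.25)·(0.25) + (1.25)·(2.25) + (-3.75)·(2.25)) / 3 = -11.25/3 = -3.75
  S[Y,Y] = ((-4.75)·(-4.75) + (0.25)·(0.25) + (2.25)·(2.25) + (2.25)·(2.25)) / 3 = 32.75/3 = 10.9167

S is symmetric (S[j,i] = S[i,j]). Assembling:

S = [[6.25, -3.75],
 [-3.75, 10.9167]]


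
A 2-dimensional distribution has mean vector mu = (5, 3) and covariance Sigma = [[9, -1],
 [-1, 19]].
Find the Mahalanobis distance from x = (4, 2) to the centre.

Step 1 — centre the observation: (x - mu) = (-1, -1).

Step 2 — invert Sigma. det(Sigma) = 9·19 - (-1)² = 170.
  Sigma^{-1} = (1/det) · [[d, -b], [-b, a]] = [[0.1118, 0.0059],
 [0.0059, 0.0529]].

Step 3 — form the quadratic (x - mu)^T · Sigma^{-1} · (x - mu):
  Sigma^{-1} · (x - mu) = (-0.1176, -0.0588).
  (x - mu)^T · [Sigma^{-1} · (x - mu)] = (-1)·(-0.1176) + (-1)·(-0.0588) = 0.1765.

Step 4 — take square root: d = √(0.1765) ≈ 0.4201.

d(x, mu) = √(0.1765) ≈ 0.4201


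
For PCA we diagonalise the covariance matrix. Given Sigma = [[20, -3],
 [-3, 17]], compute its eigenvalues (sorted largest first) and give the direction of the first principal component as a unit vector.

Step 1 — characteristic polynomial of 2×2 Sigma:
  det(Sigma - λI) = λ² - trace · λ + det = 0.
  trace = 20 + 17 = 37, det = 20·17 - (-3)² = 331.
Step 2 — discriminant:
  Δ = trace² - 4·det = 1369 - 1324 = 45.
Step 3 — eigenvalues:
  λ = (trace ± √Δ)/2 = (37 ± 6.7082)/2,
  λ_1 = 21.8541,  λ_2 = 15.1459.

Step 4 — unit eigenvector for λ_1: solve (Sigma - λ_1 I)v = 0. First row:
  (20 - 21.8541)·v_x + (-3)·v_y = 0, i.e. (-1.8541)·v_x + (-3)·v_y = 0,
  so v ∝ (b, λ_1 - a) = (-3, 1.8541); multiply by -1 so the first entry is positive: u = (3, -1.8541).
  ||u|| = √((3)² + (-1.8541)²) = √(12.4377) ≈ 3.5267,
  v_1 = u/||u|| ≈ (0.8507, -0.5257) (||v_1|| = 1).

λ_1 = 21.8541,  λ_2 = 15.1459;  v_1 ≈ (0.8507, -0.5257)


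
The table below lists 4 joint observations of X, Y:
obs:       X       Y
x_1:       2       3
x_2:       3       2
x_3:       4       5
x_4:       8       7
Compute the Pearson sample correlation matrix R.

Step 1 — column means:
  mean(X) = (2 + 3 + 4 + 8) / 4 = 17/4 = 4.25
  mean(Y) = (3 + 2 + 5 + 7) / 4 = 17/4 = 4.25

Step 2 — sample variances and covariances s[i,j] = (1/(n-1)) · Σ_k (x_{k,i} - mean_i) · (x_{k,j} - mean_j), with n-1 = 3:
  s[X,X] = ((-2.25)·(-2.25) + (-1.25)·(-1.25) + (-0.25)·(-0.25) + (3.75)·(3.75)) / 3 = 20.75/3 = 6.9167
  s[X,Y] = ((-2.25)·(-1.25) + (-1.25)·(-2.25) + (-0.25)·(0.75) + (3.75)·(2.75)) / 3 = 15.75/3 = 5.25
  s[Y,Y] = ((-1.25)·(-1.25) + (-2.25)·(-2.25) + (0.75)·(0.75) + (2.75)·(2.75)) / 3 = 14.75/3 = 4.9167
  Sample standard deviations s_i = √(s[i,i]):
  s(X) = √(6.9167) = 2.63
  s(Y) = √(4.9167) = 2.2174

Step 3 — r_{ij} = s_{ij} / (s_i · s_j):
  r[X,X] = 1 (diagonal).
  r[X,Y] = 5.25 / (2.63 · 2.2174) = 5.25 / 5.8315 = 0.9003
  r[Y,Y] = 1 (diagonal).

R is symmetric with unit diagonal. Assembling:

R = [[1, 0.9003],
 [0.9003, 1]]


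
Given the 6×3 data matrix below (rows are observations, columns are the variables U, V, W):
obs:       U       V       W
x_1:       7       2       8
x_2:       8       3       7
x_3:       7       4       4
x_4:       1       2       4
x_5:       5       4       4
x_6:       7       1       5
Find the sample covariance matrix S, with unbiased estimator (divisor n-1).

Step 1 — column means:
  mean(U) = (7 + 8 + 7 + 1 + 5 + 7) / 6 = 35/6 = 5.8333
  mean(V) = (2 + 3 + 4 + 2 + 4 + 1) / 6 = 16/6 = 2.6667
  mean(W) = (8 + 7 + 4 + 4 + 4 + 5) / 6 = 32/6 = 5.3333

Step 2 — sample covariance S[i,j] = (1/(n-1)) · Σ_k (x_{k,i} - mean_i) · (x_{k,j} - mean_j), with n-1 = 5.
  S[U,U] = ((1.1667)·(1.1667) + (2.1667)·(2.1667) + (1.1667)·(1.1667) + (-4.8333)·(-4.8333) + (-0.8333)·(-0.8333) + (1.1667)·(1.1667)) / 5 = 32.8333/5 = 6.5667
  S[U,V] = ((1.1667)·(-0.6667) + (2.1667)·(0.3333) + (1.1667)·(1.3333) + (-4.8333)·(-0.6667) + (-0.8333)·(1.3333) + (1.1667)·(-1.6667)) / 5 = 1.6667/5 = 0.3333
  S[U,W] = ((1.1667)·(2.6667) + (2.1667)·(1.6667) + (1.1667)·(-1.3333) + (-4.8333)·(-1.3333) + (-0.8333)·(-1.3333) + (1.1667)·(-0.3333)) / 5 = 12.3333/5 = 2.4667
  S[V,V] = ((-0.6667)·(-0.6667) + (0.3333)·(0.3333) + (1.3333)·(1.3333) + (-0.6667)·(-0.6667) + (1.3333)·(1.3333) + (-1.6667)·(-1.6667)) / 5 = 7.3333/5 = 1.4667
  S[V,W] = ((-0.6667)·(2.6667) + (0.3333)·(1.6667) + (1.3333)·(-1.3333) + (-0.6667)·(-1.3333) + (1.3333)·(-1.3333) + (-1.6667)·(-0.3333)) / 5 = -3.3333/5 = -0.6667
  S[W,W] = ((2.6667)·(2.6667) + (1.6667)·(1.6667) + (-1.3333)·(-1.3333) + (-1.3333)·(-1.3333) + (-1.3333)·(-1.3333) + (-0.3333)·(-0.3333)) / 5 = 15.3333/5 = 3.0667

S is symmetric (S[j,i] = S[i,j]). Assembling:

S = [[6.5667, 0.3333, 2.4667],
 [0.3333, 1.4667, -0.6667],
 [2.4667, -0.6667, 3.0667]]


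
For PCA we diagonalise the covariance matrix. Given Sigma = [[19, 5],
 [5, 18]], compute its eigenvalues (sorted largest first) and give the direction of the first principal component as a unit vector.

Step 1 — characteristic polynomial of 2×2 Sigma:
  det(Sigma - λI) = λ² - trace · λ + det = 0.
  trace = 19 + 18 = 37, det = 19·18 - (5)² = 317.
Step 2 — discriminant:
  Δ = trace² - 4·det = 1369 - 1268 = 101.
Step 3 — eigenvalues:
  λ = (trace ± √Δ)/2 = (37 ± 10.0499)/2,
  λ_1 = 23.5249,  λ_2 = 13.4751.

Step 4 — unit eigenvector for λ_1: solve (Sigma - λ_1 I)v = 0. First row:
  (19 - 23.5249)·v_x + (5)·v_y = 0, i.e. (-4.5249)·v_x + (5)·v_y = 0,
  so v ∝ (b, λ_1 - a) = (5, 4.5249) = u.
  ||u|| = √((5)² + (4.5249)²) = √(45.4751) ≈ 6.7435,
  v_1 = u/||u|| ≈ (0.7415, 0.671) (||v_1|| = 1).

λ_1 = 23.5249,  λ_2 = 13.4751;  v_1 ≈ (0.7415, 0.671)
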